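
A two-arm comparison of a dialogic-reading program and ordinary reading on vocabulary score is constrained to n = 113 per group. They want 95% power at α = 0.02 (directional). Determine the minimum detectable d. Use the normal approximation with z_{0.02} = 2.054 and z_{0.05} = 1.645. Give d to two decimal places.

For two independent groups of n = 113 each: d_min = (z_{α} + z_β)·√(2/n).
z-sum = 2.054 + 1.645 = 3.699.
d_min = 3.699 × √(2/113) = 3.699 × 0.1330 = 0.492.

d_min ≈ 0.49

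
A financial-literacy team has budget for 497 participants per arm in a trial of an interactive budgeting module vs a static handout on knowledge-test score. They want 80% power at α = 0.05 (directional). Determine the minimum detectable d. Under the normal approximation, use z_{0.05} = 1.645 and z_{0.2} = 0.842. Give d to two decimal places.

d_min ≈ 0.16

For two independent groups of n = 497 each: d_min = (z_{α} + z_β)·√(2/n).
z-sum = 1.645 + 0.842 = 2.487.
d_min = 2.487 × √(2/497) = 2.487 × 0.0634 = 0.158.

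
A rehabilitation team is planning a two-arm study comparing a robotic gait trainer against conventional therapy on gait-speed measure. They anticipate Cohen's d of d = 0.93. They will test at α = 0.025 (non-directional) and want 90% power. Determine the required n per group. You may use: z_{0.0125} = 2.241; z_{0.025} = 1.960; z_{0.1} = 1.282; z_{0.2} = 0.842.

For two independent groups with equal n: n = 2·((z_{α/2} + z_β) / d)².
z_{α/2} + z_β = 2.241 + 1.282 = 3.523.
n = 2 × (3.523 / 0.93)² = 2 × 3.788² = 2 × 14.35 = 28.7.
Round up to the next whole participant.

n = 29 per group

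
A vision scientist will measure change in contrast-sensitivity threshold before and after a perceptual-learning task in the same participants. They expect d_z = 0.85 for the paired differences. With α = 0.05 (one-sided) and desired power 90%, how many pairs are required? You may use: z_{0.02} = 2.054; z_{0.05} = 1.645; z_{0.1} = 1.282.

For a paired (one-sample on differences) test: n = ((z_{α} + z_β) / d)².
z_{α} + z_β = 1.645 + 1.282 = 2.927.
n = (2.927 / 0.85)² = 3.444² = 11.86.
Round up.

n = 12 pairs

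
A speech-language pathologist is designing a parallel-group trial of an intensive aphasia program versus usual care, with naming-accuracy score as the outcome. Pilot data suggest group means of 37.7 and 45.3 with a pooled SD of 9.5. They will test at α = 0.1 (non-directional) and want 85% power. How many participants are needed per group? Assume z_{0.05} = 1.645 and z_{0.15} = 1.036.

n = 23 per group

Cohen's d = |M₁ − M₂| / SD_pooled = |37.7 − 45.3| / 9.5 = 7.6 / 9.5 = 0.800.
For two independent groups with equal n: n = 2·((z_{α/2} + z_β) / d)².
z_{α/2} + z_β = 1.645 + 1.036 = 2.681.
n = 2 × (2.681 / 0.800)² = 2 × 3.351² = 2 × 11.23 = 22.5.
Round up to the next whole participant.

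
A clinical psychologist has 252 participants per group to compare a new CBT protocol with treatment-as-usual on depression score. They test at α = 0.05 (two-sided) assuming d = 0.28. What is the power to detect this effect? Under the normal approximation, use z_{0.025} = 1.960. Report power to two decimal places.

power ≈ 0.88

For two equal groups, power = Φ(d·√(n/2) − z_{α/2}).
d·√(n/2) = 0.28 × √(252/2) = 0.28 × 11.225 = 3.143.
z_β = 3.143 − 1.960 = 1.183.
Power = Φ(1.183) = 0.882.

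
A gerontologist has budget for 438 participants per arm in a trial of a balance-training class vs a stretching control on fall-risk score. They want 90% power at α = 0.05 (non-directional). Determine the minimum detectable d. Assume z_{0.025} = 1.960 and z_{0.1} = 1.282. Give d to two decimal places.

For two independent groups of n = 438 each: d_min = (z_{α/2} + z_β)·√(2/n).
z-sum = 1.960 + 1.282 = 3.242.
d_min = 3.242 × √(2/438) = 3.242 × 0.0676 = 0.219.

d_min ≈ 0.22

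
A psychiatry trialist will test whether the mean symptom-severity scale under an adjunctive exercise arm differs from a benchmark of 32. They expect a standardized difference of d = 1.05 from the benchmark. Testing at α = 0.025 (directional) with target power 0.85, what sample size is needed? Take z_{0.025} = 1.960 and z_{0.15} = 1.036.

n = 9

For a one-sample test: n = ((z_{α} + z_β) / d)².
z_{α} + z_β = 1.960 + 1.036 = 2.996.
n = (2.996 / 1.05)² = 2.853² = 8.14.
Round up.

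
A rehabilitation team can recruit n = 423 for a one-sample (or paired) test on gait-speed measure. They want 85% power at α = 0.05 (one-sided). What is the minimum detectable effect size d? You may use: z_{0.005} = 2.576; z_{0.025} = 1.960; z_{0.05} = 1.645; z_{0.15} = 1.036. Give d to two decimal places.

For a single sample (or paired design) of n = 423: d_min = (z_{α} + z_β)/√n.
z-sum = 1.645 + 1.036 = 2.681.
d_min = 2.681 / √423 = 2.681 / 20.567 = 0.130.

d_min ≈ 0.13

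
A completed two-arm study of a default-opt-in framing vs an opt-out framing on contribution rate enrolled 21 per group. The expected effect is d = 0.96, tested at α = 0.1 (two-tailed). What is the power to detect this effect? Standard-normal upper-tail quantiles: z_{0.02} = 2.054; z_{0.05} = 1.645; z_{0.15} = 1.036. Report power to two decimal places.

power ≈ 0.93

For two equal groups, power = Φ(d·√(n/2) − z_{α/2}).
d·√(n/2) = 0.96 × √(21/2) = 0.96 × 3.240 = 3.111.
z_β = 3.111 − 1.645 = 1.466.
Power = Φ(1.466) = 0.929.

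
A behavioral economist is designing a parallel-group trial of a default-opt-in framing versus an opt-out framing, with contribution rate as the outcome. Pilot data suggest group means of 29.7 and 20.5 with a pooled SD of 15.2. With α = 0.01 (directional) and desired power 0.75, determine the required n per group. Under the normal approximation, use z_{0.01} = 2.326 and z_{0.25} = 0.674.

Cohen's d = |M₁ − M₂| / SD_pooled = |29.7 − 20.5| / 15.2 = 9.2 / 15.2 = 0.605.
For two independent groups with equal n: n = 2·((z_{α} + z_β) / d)².
z_{α} + z_β = 2.326 + 0.674 = 3.000.
n = 2 × (3.000 / 0.605)² = 2 × 4.959² = 2 × 24.59 = 49.2.
Round up to the next whole participant.

n = 50 per group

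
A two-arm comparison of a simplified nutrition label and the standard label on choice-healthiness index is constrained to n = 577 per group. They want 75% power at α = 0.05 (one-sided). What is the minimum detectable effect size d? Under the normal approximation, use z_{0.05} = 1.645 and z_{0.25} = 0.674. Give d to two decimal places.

d_min ≈ 0.14

For two independent groups of n = 577 each: d_min = (z_{α} + z_β)·√(2/n).
z-sum = 1.645 + 0.674 = 2.319.
d_min = 2.319 × √(2/577) = 2.319 × 0.0589 = 0.137.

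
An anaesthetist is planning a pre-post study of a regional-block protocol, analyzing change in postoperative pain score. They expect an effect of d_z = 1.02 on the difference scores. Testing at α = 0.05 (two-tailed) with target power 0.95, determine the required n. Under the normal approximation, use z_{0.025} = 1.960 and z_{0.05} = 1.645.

n = 13 pairs

For a paired (one-sample on differences) test: n = ((z_{α/2} + z_β) / d)².
z_{α/2} + z_β = 1.960 + 1.645 = 3.605.
n = (3.605 / 1.02)² = 3.534² = 12.49.
Round up.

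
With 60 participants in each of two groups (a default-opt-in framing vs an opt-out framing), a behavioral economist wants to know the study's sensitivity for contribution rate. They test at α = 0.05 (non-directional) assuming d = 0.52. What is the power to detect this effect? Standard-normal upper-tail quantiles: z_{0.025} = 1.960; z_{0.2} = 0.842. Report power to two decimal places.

power ≈ 0.81

For two equal groups, power = Φ(d·√(n/2) − z_{α/2}).
d·√(n/2) = 0.52 × √(60/2) = 0.52 × 5.477 = 2.848.
z_β = 2.848 − 1.960 = 0.888.
Power = Φ(0.888) = 0.813.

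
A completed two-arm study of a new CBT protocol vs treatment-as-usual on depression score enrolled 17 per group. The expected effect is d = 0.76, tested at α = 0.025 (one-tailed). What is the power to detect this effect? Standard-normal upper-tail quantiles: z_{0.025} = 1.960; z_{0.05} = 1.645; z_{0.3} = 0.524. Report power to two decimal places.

power ≈ 0.60

For two equal groups, power = Φ(d·√(n/2) − z_{α}).
d·√(n/2) = 0.76 × √(17/2) = 0.76 × 2.915 = 2.216.
z_β = 2.216 − 1.960 = 0.256.
Power = Φ(0.256) = 0.601.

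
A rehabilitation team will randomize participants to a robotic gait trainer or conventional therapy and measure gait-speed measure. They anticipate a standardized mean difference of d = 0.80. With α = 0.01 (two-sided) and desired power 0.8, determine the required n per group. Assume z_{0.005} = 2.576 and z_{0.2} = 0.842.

For two independent groups with equal n: n = 2·((z_{α/2} + z_β) / d)².
z_{α/2} + z_β = 2.576 + 0.842 = 3.418.
n = 2 × (3.418 / 0.80)² = 2 × 4.272² = 2 × 18.25 = 36.5.
Round up to the next whole participant.

n = 37 per group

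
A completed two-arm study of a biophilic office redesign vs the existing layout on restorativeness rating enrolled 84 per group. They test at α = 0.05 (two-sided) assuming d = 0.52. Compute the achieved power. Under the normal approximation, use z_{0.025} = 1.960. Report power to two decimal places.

For two equal groups, power = Φ(d·√(n/2) − z_{α/2}).
d·√(n/2) = 0.52 × √(84/2) = 0.52 × 6.481 = 3.370.
z_β = 3.370 − 1.960 = 1.410.
Power = Φ(1.410) = 0.921.

power ≈ 0.92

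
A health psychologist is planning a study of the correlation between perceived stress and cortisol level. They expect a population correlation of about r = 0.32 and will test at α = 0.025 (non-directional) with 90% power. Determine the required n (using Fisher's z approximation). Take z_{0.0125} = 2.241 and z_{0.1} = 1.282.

n = 116

Fisher's z: C = ½·ln((1+r)/(1−r)) = ½·ln(1.9412) = 0.3316.
n = ((z_{α/2} + z_β)/C)² + 3.
(2.241 + 1.282) / 0.3316 = 3.523 / 0.3316 = 10.624.
n = 10.624² + 3 = 112.87 + 3 = 115.9.
Round up.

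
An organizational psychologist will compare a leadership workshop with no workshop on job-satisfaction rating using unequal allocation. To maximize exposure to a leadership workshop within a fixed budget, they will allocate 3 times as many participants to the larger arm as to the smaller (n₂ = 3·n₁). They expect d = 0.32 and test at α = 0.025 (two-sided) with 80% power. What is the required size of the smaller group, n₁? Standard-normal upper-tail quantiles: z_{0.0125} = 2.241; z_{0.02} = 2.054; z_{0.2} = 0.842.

With allocation ratio k = n₂/n₁ = 3, Var(x̄₁−x̄₂) = σ²(1/n₁ + 1/(k·n₁)) = σ²·(k+1)/(k·n₁).
So n₁ = (1 + 1/k)·((z_{α/2} + z_β)/d)² = 1.333 × (3.083/0.32)².
n₁ = 1.333 × 92.82 = 123.8.
Round up: n₁ = 124, giving n₂ = 3 × 124 = 372.

n₁ = 124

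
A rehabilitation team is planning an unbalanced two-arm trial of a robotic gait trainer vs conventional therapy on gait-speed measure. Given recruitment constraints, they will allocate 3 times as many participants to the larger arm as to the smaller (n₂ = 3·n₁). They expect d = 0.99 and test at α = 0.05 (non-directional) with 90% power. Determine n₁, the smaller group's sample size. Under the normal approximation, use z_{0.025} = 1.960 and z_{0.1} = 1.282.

n₁ = 15

With allocation ratio k = n₂/n₁ = 3, Var(x̄₁−x̄₂) = σ²(1/n₁ + 1/(k·n₁)) = σ²·(k+1)/(k·n₁).
So n₁ = (1 + 1/k)·((z_{α/2} + z_β)/d)² = 1.333 × (3.242/0.99)².
n₁ = 1.333 × 10.72 = 14.3.
Round up: n₁ = 15, giving n₂ = 3 × 15 = 45.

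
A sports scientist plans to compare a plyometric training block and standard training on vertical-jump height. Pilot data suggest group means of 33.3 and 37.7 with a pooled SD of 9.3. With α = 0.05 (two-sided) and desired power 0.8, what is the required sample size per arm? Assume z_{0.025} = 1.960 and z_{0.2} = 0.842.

n = 71 per group

Cohen's d = |M₁ − M₂| / SD_pooled = |33.3 − 37.7| / 9.3 = 4.4 / 9.3 = 0.473.
For two independent groups with equal n: n = 2·((z_{α/2} + z_β) / d)².
z_{α/2} + z_β = 1.960 + 0.842 = 2.802.
n = 2 × (2.802 / 0.473)² = 2 × 5.924² = 2 × 35.09 = 70.2.
Round up to the next whole participant.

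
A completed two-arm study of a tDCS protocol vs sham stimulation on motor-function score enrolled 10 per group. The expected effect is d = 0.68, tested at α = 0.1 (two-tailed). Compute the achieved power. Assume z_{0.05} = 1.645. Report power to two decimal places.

power ≈ 0.45

For two equal groups, power = Φ(d·√(n/2) − z_{α/2}).
d·√(n/2) = 0.68 × √(10/2) = 0.68 × 2.236 = 1.521.
z_β = 1.521 − 1.645 = -0.124.
Power = Φ(-0.124) = 0.450.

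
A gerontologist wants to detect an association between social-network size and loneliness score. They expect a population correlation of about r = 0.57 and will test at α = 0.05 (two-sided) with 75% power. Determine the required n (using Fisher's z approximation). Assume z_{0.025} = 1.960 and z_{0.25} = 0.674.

n = 20

Fisher's z: C = ½·ln((1+r)/(1−r)) = ½·ln(3.6512) = 0.6475.
n = ((z_{α/2} + z_β)/C)² + 3.
(1.960 + 0.674) / 0.6475 = 2.634 / 0.6475 = 4.068.
n = 4.068² + 3 = 16.55 + 3 = 19.5.
Round up.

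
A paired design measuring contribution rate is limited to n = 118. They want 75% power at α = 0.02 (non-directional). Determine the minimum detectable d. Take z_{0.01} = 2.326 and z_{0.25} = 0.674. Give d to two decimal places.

d_min ≈ 0.28

For a single sample (or paired design) of n = 118: d_min = (z_{α/2} + z_β)/√n.
z-sum = 2.326 + 0.674 = 3.000.
d_min = 3.000 / √118 = 3.000 / 10.863 = 0.276.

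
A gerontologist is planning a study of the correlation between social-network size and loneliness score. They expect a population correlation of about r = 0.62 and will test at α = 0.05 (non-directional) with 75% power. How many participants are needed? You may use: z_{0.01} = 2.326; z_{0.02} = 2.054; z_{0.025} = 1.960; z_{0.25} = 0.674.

n = 17

Fisher's z: C = ½·ln((1+r)/(1−r)) = ½·ln(4.2632) = 0.7250.
n = ((z_{α/2} + z_β)/C)² + 3.
(1.960 + 0.674) / 0.7250 = 2.634 / 0.7250 = 3.633.
n = 3.633² + 3 = 13.20 + 3 = 16.2.
Round up.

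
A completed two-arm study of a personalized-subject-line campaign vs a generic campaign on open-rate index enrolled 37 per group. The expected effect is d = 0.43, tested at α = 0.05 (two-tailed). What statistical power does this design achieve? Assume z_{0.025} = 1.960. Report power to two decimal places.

power ≈ 0.46

For two equal groups, power = Φ(d·√(n/2) − z_{α/2}).
d·√(n/2) = 0.43 × √(37/2) = 0.43 × 4.301 = 1.849.
z_β = 1.849 − 1.960 = -0.111.
Power = Φ(-0.111) = 0.456.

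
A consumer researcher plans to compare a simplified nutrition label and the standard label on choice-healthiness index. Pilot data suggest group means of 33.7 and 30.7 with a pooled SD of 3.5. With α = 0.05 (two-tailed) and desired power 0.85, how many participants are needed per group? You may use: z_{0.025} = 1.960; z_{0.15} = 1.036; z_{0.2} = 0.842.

n = 25 per group

Cohen's d = |M₁ − M₂| / SD_pooled = |33.7 − 30.7| / 3.5 = 3.0 / 3.5 = 0.857.
For two independent groups with equal n: n = 2·((z_{α/2} + z_β) / d)².
z_{α/2} + z_β = 1.960 + 1.036 = 2.996.
n = 2 × (2.996 / 0.857)² = 2 × 3.496² = 2 × 12.22 = 24.4.
Round up to the next whole participant.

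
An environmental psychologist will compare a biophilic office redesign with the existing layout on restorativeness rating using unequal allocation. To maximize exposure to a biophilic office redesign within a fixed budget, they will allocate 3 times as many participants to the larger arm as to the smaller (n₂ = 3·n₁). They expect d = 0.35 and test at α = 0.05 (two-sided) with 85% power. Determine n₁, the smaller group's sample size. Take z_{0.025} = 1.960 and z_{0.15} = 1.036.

n₁ = 98

With allocation ratio k = n₂/n₁ = 3, Var(x̄₁−x̄₂) = σ²(1/n₁ + 1/(k·n₁)) = σ²·(k+1)/(k·n₁).
So n₁ = (1 + 1/k)·((z_{α/2} + z_β)/d)² = 1.333 × (2.996/0.35)².
n₁ = 1.333 × 73.27 = 97.7.
Round up: n₁ = 98, giving n₂ = 3 × 98 = 294.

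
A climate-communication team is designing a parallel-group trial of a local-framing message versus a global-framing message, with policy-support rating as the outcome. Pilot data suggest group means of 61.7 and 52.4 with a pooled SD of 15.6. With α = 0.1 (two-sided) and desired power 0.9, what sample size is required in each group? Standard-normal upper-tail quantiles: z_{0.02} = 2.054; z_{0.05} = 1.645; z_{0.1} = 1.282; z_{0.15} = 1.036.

n = 49 per group

Cohen's d = |M₁ − M₂| / SD_pooled = |61.7 − 52.4| / 15.6 = 9.3 / 15.6 = 0.596.
For two independent groups with equal n: n = 2·((z_{α/2} + z_β) / d)².
z_{α/2} + z_β = 1.645 + 1.282 = 2.927.
n = 2 × (2.927 / 0.596)² = 2 × 4.911² = 2 × 24.12 = 48.2.
Round up to the next whole participant.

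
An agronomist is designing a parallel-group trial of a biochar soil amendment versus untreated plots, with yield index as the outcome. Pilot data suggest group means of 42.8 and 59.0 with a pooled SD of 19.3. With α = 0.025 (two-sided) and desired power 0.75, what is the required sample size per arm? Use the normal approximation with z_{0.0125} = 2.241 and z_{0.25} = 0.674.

Cohen's d = |M₁ − M₂| / SD_pooled = |42.8 − 59.0| / 19.3 = 16.2 / 19.3 = 0.839.
For two independent groups with equal n: n = 2·((z_{α/2} + z_β) / d)².
z_{α/2} + z_β = 2.241 + 0.674 = 2.915.
n = 2 × (2.915 / 0.839)² = 2 × 3.474² = 2 × 12.07 = 24.1.
Round up to the next whole participant.

n = 25 per group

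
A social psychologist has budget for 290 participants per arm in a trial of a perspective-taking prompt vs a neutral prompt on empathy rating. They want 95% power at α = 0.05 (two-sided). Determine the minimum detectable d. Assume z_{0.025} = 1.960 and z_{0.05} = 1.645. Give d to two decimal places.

For two independent groups of n = 290 each: d_min = (z_{α/2} + z_β)·√(2/n).
z-sum = 1.960 + 1.645 = 3.605.
d_min = 3.605 × √(2/290) = 3.605 × 0.0830 = 0.299.

d_min ≈ 0.30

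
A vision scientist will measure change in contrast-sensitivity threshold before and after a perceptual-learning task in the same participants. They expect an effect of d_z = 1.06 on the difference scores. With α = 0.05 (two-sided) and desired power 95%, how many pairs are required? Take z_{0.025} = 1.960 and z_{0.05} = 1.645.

For a paired (one-sample on differences) test: n = ((z_{α/2} + z_β) / d)².
z_{α/2} + z_β = 1.960 + 1.645 = 3.605.
n = (3.605 / 1.06)² = 3.401² = 11.57.
Round up.

n = 12 pairs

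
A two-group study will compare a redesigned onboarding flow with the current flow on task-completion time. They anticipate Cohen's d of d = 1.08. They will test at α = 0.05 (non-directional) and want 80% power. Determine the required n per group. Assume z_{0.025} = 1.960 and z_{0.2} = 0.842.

For two independent groups with equal n: n = 2·((z_{α/2} + z_β) / d)².
z_{α/2} + z_β = 1.960 + 0.842 = 2.802.
n = 2 × (2.802 / 1.08)² = 2 × 2.594² = 2 × 6.73 = 13.5.
Round up to the next whole participant.

n = 14 per group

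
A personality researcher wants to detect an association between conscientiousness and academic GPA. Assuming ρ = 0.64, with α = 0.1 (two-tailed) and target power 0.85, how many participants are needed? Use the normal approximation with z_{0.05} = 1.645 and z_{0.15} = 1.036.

Fisher's z: C = ½·ln((1+r)/(1−r)) = ½·ln(4.5556) = 0.7582.
n = ((z_{α/2} + z_β)/C)² + 3.
(1.645 + 1.036) / 0.7582 = 2.681 / 0.7582 = 3.536.
n = 3.536² + 3 = 12.50 + 3 = 15.5.
Round up.

n = 16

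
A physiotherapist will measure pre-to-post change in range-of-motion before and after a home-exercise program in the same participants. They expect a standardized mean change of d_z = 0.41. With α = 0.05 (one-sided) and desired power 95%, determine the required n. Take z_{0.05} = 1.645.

n = 65 pairs

For a paired (one-sample on differences) test: n = ((z_{α} + z_β) / d)².
z_{α} + z_β = 1.645 + 1.645 = 3.290.
n = (3.290 / 0.41)² = 8.024² = 64.39.
Round up.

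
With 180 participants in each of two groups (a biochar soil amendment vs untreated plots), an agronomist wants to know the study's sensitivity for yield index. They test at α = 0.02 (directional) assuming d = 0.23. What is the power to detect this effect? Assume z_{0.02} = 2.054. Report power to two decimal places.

For two equal groups, power = Φ(d·√(n/2) − z_{α}).
d·√(n/2) = 0.23 × √(180/2) = 0.23 × 9.487 = 2.182.
z_β = 2.182 − 2.054 = 0.128.
Power = Φ(0.128) = 0.551.

power ≈ 0.55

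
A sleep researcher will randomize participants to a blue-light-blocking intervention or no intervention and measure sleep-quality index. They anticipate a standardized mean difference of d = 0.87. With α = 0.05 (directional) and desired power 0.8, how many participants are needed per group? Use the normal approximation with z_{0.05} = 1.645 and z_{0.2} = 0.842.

n = 17 per group

For two independent groups with equal n: n = 2·((z_{α} + z_β) / d)².
z_{α} + z_β = 1.645 + 0.842 = 2.487.
n = 2 × (2.487 / 0.87)² = 2 × 2.859² = 2 × 8.17 = 16.3.
Round up to the next whole participant.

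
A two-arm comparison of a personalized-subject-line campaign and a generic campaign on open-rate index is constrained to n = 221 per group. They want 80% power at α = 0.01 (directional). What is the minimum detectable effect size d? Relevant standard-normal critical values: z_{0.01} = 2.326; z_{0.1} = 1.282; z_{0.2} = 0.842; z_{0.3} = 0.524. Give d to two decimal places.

For two independent groups of n = 221 each: d_min = (z_{α} + z_β)·√(2/n).
z-sum = 2.326 + 0.842 = 3.168.
d_min = 3.168 × √(2/221) = 3.168 × 0.0951 = 0.301.

d_min ≈ 0.30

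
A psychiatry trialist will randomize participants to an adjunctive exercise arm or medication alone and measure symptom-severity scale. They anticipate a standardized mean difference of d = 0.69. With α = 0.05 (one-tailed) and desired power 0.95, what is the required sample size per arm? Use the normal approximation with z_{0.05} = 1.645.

n = 46 per group

For two independent groups with equal n: n = 2·((z_{α} + z_β) / d)².
z_{α} + z_β = 1.645 + 1.645 = 3.290.
n = 2 × (3.290 / 0.69)² = 2 × 4.768² = 2 × 22.73 = 45.5.
Round up to the next whole participant.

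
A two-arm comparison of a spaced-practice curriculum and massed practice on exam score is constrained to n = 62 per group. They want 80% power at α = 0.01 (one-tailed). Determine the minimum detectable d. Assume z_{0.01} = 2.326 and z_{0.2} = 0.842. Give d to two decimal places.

For two independent groups of n = 62 each: d_min = (z_{α} + z_β)·√(2/n).
z-sum = 2.326 + 0.842 = 3.168.
d_min = 3.168 × √(2/62) = 3.168 × 0.1796 = 0.569.

d_min ≈ 0.57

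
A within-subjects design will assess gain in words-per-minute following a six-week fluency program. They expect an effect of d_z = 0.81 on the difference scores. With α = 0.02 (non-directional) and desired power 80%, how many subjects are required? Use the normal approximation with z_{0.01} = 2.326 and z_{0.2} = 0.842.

n = 16 pairs

For a paired (one-sample on differences) test: n = ((z_{α/2} + z_β) / d)².
z_{α/2} + z_β = 2.326 + 0.842 = 3.168.
n = (3.168 / 0.81)² = 3.911² = 15.30.
Round up.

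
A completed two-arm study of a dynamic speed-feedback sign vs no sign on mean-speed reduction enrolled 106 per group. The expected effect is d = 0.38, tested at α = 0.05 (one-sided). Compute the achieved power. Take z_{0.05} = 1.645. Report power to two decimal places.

For two equal groups, power = Φ(d·√(n/2) − z_{α}).
d·√(n/2) = 0.38 × √(106/2) = 0.38 × 7.280 = 2.766.
z_β = 2.766 − 1.645 = 1.121.
Power = Φ(1.121) = 0.869.

power ≈ 0.87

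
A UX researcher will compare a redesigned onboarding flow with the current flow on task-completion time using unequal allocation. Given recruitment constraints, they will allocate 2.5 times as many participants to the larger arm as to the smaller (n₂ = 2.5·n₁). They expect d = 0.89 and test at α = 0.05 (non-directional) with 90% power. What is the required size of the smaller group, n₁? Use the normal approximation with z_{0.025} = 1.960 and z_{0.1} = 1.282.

n₁ = 19

With allocation ratio k = n₂/n₁ = 2.5, Var(x̄₁−x̄₂) = σ²(1/n₁ + 1/(k·n₁)) = σ²·(k+1)/(k·n₁).
So n₁ = (1 + 1/k)·((z_{α/2} + z_β)/d)² = 1.400 × (3.242/0.89)².
n₁ = 1.400 × 13.27 = 18.6.
Round up: n₁ = 19, giving n₂ = ⌈2.5 × 19⌉ = ⌈47.5⌉ = 48.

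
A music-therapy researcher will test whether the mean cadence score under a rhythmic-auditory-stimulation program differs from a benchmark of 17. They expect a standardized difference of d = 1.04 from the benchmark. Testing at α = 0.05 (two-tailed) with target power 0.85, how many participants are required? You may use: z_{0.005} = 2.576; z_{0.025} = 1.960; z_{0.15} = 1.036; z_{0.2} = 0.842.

For a one-sample test: n = ((z_{α/2} + z_β) / d)².
z_{α/2} + z_β = 1.960 + 1.036 = 2.996.
n = (2.996 / 1.04)² = 2.881² = 8.30.
Round up.

n = 9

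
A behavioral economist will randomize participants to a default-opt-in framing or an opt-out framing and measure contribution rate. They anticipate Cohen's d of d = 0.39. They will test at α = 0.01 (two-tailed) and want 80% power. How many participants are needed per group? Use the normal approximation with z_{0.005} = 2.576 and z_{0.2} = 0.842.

n = 154 per group

For two independent groups with equal n: n = 2·((z_{α/2} + z_β) / d)².
z_{α/2} + z_β = 2.576 + 0.842 = 3.418.
n = 2 × (3.418 / 0.39)² = 2 × 8.764² = 2 × 76.81 = 153.6.
Round up to the next whole participant.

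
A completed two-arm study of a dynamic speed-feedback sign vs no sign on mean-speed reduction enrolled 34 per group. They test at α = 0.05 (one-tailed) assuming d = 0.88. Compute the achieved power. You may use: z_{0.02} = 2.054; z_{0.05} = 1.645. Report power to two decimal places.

For two equal groups, power = Φ(d·√(n/2) − z_{α}).
d·√(n/2) = 0.88 × √(34/2) = 0.88 × 4.123 = 3.628.
z_β = 3.628 − 1.645 = 1.983.
Power = Φ(1.983) = 0.976.

power ≈ 0.98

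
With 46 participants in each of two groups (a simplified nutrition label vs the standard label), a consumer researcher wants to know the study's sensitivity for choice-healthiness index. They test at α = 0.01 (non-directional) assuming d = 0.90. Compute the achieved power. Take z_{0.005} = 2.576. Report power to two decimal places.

power ≈ 0.96

For two equal groups, power = Φ(d·√(n/2) − z_{α/2}).
d·√(n/2) = 0.90 × √(46/2) = 0.90 × 4.796 = 4.316.
z_β = 4.316 − 2.576 = 1.740.
Power = Φ(1.740) = 0.959.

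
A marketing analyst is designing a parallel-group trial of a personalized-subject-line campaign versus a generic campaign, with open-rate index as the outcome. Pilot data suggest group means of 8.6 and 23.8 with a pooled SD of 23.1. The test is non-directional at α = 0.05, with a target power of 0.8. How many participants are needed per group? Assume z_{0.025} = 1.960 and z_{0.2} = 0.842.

Cohen's d = |M₁ − M₂| / SD_pooled = |8.6 − 23.8| / 23.1 = 15.2 / 23.1 = 0.658.
For two independent groups with equal n: n = 2·((z_{α/2} + z_β) / d)².
z_{α/2} + z_β = 1.960 + 0.842 = 2.802.
n = 2 × (2.802 / 0.658)² = 2 × 4.258² = 2 × 18.13 = 36.3.
Round up to the next whole participant.

n = 37 per group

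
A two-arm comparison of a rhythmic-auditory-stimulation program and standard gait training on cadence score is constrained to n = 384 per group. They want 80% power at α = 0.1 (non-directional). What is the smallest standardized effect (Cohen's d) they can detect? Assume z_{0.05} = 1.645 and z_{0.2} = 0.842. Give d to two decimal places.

d_min ≈ 0.18

For two independent groups of n = 384 each: d_min = (z_{α/2} + z_β)·√(2/n).
z-sum = 1.645 + 0.842 = 2.487.
d_min = 2.487 × √(2/384) = 2.487 × 0.0722 = 0.179.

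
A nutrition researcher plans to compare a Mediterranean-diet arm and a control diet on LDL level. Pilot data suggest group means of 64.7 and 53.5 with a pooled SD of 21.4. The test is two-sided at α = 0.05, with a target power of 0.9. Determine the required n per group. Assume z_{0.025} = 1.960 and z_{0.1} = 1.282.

Cohen's d = |M₁ − M₂| / SD_pooled = |64.7 − 53.5| / 21.4 = 11.2 / 21.4 = 0.523.
For two independent groups with equal n: n = 2·((z_{α/2} + z_β) / d)².
z_{α/2} + z_β = 1.960 + 1.282 = 3.242.
n = 2 × (3.242 / 0.523)² = 2 × 6.199² = 2 × 38.43 = 76.9.
Round up to the next whole participant.

n = 77 per group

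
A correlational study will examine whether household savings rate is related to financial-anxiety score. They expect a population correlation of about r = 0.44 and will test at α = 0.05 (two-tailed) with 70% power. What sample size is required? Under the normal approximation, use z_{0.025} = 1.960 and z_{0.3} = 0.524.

Fisher's z: C = ½·ln((1+r)/(1−r)) = ½·ln(2.5714) = 0.4722.
n = ((z_{α/2} + z_β)/C)² + 3.
(1.960 + 0.524) / 0.4722 = 2.484 / 0.4722 = 5.260.
n = 5.260² + 3 = 27.67 + 3 = 30.7.
Round up.

n = 31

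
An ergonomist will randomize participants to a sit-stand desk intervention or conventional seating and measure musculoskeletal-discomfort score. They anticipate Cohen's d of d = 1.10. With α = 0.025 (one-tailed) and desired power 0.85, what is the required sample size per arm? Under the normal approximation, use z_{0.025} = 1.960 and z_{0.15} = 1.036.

n = 15 per group

For two independent groups with equal n: n = 2·((z_{α} + z_β) / d)².
z_{α} + z_β = 1.960 + 1.036 = 2.996.
n = 2 × (2.996 / 1.10)² = 2 × 2.724² = 2 × 7.42 = 14.8.
Round up to the next whole participant.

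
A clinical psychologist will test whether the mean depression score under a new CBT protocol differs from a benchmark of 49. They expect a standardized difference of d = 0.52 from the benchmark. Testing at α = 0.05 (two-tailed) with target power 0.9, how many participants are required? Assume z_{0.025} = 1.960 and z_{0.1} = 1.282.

n = 39

For a one-sample test: n = ((z_{α/2} + z_β) / d)².
z_{α/2} + z_β = 1.960 + 1.282 = 3.242.
n = (3.242 / 0.52)² = 6.235² = 38.87.
Round up.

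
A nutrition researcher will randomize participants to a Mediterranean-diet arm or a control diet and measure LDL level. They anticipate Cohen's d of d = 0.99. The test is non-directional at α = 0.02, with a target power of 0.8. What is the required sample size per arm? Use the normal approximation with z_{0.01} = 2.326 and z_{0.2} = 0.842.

For two independent groups with equal n: n = 2·((z_{α/2} + z_β) / d)².
z_{α/2} + z_β = 2.326 + 0.842 = 3.168.
n = 2 × (3.168 / 0.99)² = 2 × 3.200² = 2 × 10.24 = 20.5.
Round up to the next whole participant.

n = 21 per group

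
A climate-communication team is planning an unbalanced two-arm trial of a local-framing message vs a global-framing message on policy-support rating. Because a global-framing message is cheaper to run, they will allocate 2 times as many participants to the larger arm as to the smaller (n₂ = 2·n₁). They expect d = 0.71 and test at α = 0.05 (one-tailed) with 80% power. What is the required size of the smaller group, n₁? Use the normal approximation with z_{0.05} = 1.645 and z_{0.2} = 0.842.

n₁ = 19

With allocation ratio k = n₂/n₁ = 2, Var(x̄₁−x̄₂) = σ²(1/n₁ + 1/(k·n₁)) = σ²·(k+1)/(k·n₁).
So n₁ = (1 + 1/k)·((z_{α} + z_β)/d)² = 1.500 × (2.487/0.71)².
n₁ = 1.500 × 12.27 = 18.4.
Round up: n₁ = 19, giving n₂ = 2 × 19 = 38.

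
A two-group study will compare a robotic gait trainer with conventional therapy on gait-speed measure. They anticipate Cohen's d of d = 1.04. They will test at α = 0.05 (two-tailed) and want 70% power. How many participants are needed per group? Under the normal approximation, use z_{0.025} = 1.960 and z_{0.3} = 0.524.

For two independent groups with equal n: n = 2·((z_{α/2} + z_β) / d)².
z_{α/2} + z_β = 1.960 + 0.524 = 2.484.
n = 2 × (2.484 / 1.04)² = 2 × 2.388² = 2 × 5.70 = 11.4.
Round up to the next whole participant.

n = 12 per group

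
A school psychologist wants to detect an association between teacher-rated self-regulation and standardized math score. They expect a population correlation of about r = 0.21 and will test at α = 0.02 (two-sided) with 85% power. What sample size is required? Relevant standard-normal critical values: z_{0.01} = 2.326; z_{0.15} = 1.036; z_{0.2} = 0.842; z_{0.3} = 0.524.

n = 252

Fisher's z: C = ½·ln((1+r)/(1−r)) = ½·ln(1.5316) = 0.2132.
n = ((z_{α/2} + z_β)/C)² + 3.
(2.326 + 1.036) / 0.2132 = 3.362 / 0.2132 = 15.769.
n = 15.769² + 3 = 248.67 + 3 = 251.7.
Round up.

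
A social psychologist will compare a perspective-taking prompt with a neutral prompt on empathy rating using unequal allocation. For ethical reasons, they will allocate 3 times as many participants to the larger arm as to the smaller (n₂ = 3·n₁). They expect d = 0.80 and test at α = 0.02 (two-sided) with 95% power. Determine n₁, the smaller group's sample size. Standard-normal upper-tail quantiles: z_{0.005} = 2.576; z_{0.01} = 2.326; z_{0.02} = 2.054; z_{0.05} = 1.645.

With allocation ratio k = n₂/n₁ = 3, Var(x̄₁−x̄₂) = σ²(1/n₁ + 1/(k·n₁)) = σ²·(k+1)/(k·n₁).
So n₁ = (1 + 1/k)·((z_{α/2} + z_β)/d)² = 1.333 × (3.971/0.80)².
n₁ = 1.333 × 24.64 = 32.9.
Round up: n₁ = 33, giving n₂ = 3 × 33 = 99.

n₁ = 33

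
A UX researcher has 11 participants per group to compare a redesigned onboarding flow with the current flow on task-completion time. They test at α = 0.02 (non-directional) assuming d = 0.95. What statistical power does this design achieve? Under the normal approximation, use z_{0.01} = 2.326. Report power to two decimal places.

power ≈ 0.46

For two equal groups, power = Φ(d·√(n/2) − z_{α/2}).
d·√(n/2) = 0.95 × √(11/2) = 0.95 × 2.345 = 2.228.
z_β = 2.228 − 2.326 = -0.098.
Power = Φ(-0.098) = 0.461.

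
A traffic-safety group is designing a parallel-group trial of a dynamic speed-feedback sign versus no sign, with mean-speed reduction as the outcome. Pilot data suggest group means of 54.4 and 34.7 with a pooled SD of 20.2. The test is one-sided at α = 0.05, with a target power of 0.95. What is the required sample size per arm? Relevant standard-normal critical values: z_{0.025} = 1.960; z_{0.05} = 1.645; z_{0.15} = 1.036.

n = 23 per group

Cohen's d = |M₁ − M₂| / SD_pooled = |54.4 − 34.7| / 20.2 = 19.7 / 20.2 = 0.975.
For two independent groups with equal n: n = 2·((z_{α} + z_β) / d)².
z_{α} + z_β = 1.645 + 1.645 = 3.290.
n = 2 × (3.290 / 0.975)² = 2 × 3.374² = 2 × 11.39 = 22.8.
Round up to the next whole participant.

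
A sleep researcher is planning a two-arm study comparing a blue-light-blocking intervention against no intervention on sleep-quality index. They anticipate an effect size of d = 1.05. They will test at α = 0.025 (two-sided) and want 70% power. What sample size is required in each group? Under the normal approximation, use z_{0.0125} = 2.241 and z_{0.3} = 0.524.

For two independent groups with equal n: n = 2·((z_{α/2} + z_β) / d)².
z_{α/2} + z_β = 2.241 + 0.524 = 2.765.
n = 2 × (2.765 / 1.05)² = 2 × 2.633² = 2 × 6.93 = 13.9.
Round up to the next whole participant.

n = 14 per group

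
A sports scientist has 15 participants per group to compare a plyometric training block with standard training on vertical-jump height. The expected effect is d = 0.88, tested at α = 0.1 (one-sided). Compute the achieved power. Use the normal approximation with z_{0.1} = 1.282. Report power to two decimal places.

power ≈ 0.87

For two equal groups, power = Φ(d·√(n/2) − z_{α}).
d·√(n/2) = 0.88 × √(15/2) = 0.88 × 2.739 = 2.410.
z_β = 2.410 − 1.282 = 1.128.
Power = Φ(1.128) = 0.870.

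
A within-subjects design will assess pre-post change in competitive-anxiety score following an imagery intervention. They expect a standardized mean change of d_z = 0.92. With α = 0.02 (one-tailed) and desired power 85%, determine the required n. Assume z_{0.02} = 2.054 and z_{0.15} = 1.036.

For a paired (one-sample on differences) test: n = ((z_{α} + z_β) / d)².
z_{α} + z_β = 2.054 + 1.036 = 3.090.
n = (3.090 / 0.92)² = 3.359² = 11.28.
Round up.

n = 12 pairs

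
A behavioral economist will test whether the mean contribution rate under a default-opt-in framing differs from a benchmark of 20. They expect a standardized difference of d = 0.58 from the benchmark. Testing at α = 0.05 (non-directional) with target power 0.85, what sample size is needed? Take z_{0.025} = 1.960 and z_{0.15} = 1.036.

n = 27

For a one-sample test: n = ((z_{α/2} + z_β) / d)².
z_{α/2} + z_β = 1.960 + 1.036 = 2.996.
n = (2.996 / 0.58)² = 5.166² = 26.68.
Round up.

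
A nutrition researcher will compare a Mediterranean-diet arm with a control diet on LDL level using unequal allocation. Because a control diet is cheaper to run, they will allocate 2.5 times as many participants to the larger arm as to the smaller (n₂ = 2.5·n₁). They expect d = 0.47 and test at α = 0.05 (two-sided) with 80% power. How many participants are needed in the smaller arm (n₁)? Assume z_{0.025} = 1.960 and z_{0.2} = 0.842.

n₁ = 50

With allocation ratio k = n₂/n₁ = 2.5, Var(x̄₁−x̄₂) = σ²(1/n₁ + 1/(k·n₁)) = σ²·(k+1)/(k·n₁).
So n₁ = (1 + 1/k)·((z_{α/2} + z_β)/d)² = 1.400 × (2.802/0.47)².
n₁ = 1.400 × 35.54 = 49.8.
Round up: n₁ = 50, giving n₂ = 2.5 × 50 = 125.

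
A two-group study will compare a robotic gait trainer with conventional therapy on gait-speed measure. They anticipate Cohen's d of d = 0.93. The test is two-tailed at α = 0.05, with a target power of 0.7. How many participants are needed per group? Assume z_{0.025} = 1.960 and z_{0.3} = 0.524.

n = 15 per group

For two independent groups with equal n: n = 2·((z_{α/2} + z_β) / d)².
z_{α/2} + z_β = 1.960 + 0.524 = 2.484.
n = 2 × (2.484 / 0.93)² = 2 × 2.671² = 2 × 7.13 = 14.3.
Round up to the next whole participant.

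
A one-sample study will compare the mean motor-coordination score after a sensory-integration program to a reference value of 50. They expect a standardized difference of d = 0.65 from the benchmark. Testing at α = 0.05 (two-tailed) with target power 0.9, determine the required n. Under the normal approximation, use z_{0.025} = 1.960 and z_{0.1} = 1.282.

n = 25

For a one-sample test: n = ((z_{α/2} + z_β) / d)².
z_{α/2} + z_β = 1.960 + 1.282 = 3.242.
n = (3.242 / 0.65)² = 4.988² = 24.88.
Round up.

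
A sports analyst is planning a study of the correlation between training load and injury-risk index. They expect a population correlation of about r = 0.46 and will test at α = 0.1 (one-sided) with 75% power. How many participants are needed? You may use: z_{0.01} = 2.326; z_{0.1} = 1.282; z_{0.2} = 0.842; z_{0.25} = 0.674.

Fisher's z: C = ½·ln((1+r)/(1−r)) = ½·ln(2.7037) = 0.4973.
n = ((z_{α} + z_β)/C)² + 3.
(1.282 + 0.674) / 0.4973 = 1.956 / 0.4973 = 3.933.
n = 3.933² + 3 = 15.47 + 3 = 18.5.
Round up.

n = 19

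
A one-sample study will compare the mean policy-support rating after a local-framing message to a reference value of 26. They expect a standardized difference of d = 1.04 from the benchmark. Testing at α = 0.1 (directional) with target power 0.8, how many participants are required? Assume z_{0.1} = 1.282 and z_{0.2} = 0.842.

For a one-sample test: n = ((z_{α} + z_β) / d)².
z_{α} + z_β = 1.282 + 0.842 = 2.124.
n = (2.124 / 1.04)² = 2.042² = 4.17.
Round up.

n = 5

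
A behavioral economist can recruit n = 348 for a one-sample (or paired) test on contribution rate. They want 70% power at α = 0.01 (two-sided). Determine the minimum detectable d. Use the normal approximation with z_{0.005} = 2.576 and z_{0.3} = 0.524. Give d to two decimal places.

For a single sample (or paired design) of n = 348: d_min = (z_{α/2} + z_β)/√n.
z-sum = 2.576 + 0.524 = 3.100.
d_min = 3.100 / √348 = 3.100 / 18.655 = 0.166.

d_min ≈ 0.17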